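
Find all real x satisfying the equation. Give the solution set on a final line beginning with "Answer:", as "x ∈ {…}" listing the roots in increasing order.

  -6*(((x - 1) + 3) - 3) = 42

Step 1. [-6*(((x - 1) + 3) - 3) = 42] -6·(inner) — divide through by -6 ⇒ div: ((x - 1) + 3) - 3 = -7.
Step 2. [((x - 1) + 3) - 3 = -7] 3 comes off first (add 3). So sub: (x - 1) + 3 = -4.
Step 3. [(x - 1) + 3 = -4] 3 comes off first (subtract 3). So sub: x - 1 = -7.
Step 4. [x - 1 = -7] peel the -1: add 1 from each side, so sub: x = -6.

Answer: x ∈ {-6}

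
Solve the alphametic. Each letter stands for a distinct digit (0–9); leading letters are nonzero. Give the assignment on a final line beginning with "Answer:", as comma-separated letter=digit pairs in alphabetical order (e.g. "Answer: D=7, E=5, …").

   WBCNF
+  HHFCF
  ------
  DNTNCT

Step 1. [col 1: F + F ≡ T (mod 10)] column 1 (F + F ≡ T (mod 10), carry-in 0) doesn't pin T yet; pick T=4 and continue ⇒ T=4.
Step 2. [col 1: F + F ≡ T (mod 10)] no forcing yet in column 1 (carry-in 0); F=2 is free and consistent — try it, so F=2.
Step 3. [col 2: N + C ≡ C (mod 10)] column 2: given nothing yet, carry-in 0, and digits 2,4 already taken and all letters distinct, N+C≡C (mod 10) forces N=0, so N=0.
Step 4. [D] D is the leading digit of a 6-digit sum of two 5-digit numbers; the final carry is exactly 1. So D=1.
Step 5. [col 2: N + C ≡ C (mod 10)] C=8 is one option consistent with column 2 (N + C ≡ C (mod 10), carry-in 0) — take it ⇒ C=8.
Step 6. [col 4: B + H ≡ T (mod 10)] B=7 is one option consistent with column 4 (B + H ≡ T (mod 10), carry-in 1) — take it ⇒ B=7.
Step 7. [col 4: B + H ≡ T (mod 10)] column 4: given B=7, T=4, carry-in 1, and digits 0,1,2,4,7,8 already taken and all letters distinct, B+H≡T (mod 10) forces H=6, so H=6.
Step 8. [col 5: W + H ≡ N (mod 10)] in column 5 we have W+H≡N with carry-in 1; given H=6, N=0 and digits 0,1,2,4,6,7,8 already taken and all letters distinct, that pins W to 3. So W=3.

Answer: B=7, C=8, D=1, F=2, H=6, N=0, T=4, W=3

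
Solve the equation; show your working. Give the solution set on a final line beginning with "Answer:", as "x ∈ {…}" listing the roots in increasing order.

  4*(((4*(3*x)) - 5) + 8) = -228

Step 1. [4*(((4*(3*x)) - 5) + 8) = -228] leading coefficient 4: divide by 4, so div: ((4*(3*x)) - 5) + 8 = -57.
Step 2. [((4*(3*x)) - 5) + 8 = -57] subtract 8: x sits inside (… + 8). So sub: (4*(3*x)) - 5 = -65.
Step 3. [(4*(3*x)) - 5 = -65] the outer -5 inverts by adding 5. So sub: 4*(3*x) = -60.
Step 4. [4*(3*x) = -60] 4·(inner) — divide through by 4 ⇒ div: 3*x = -15.
Step 5. [3*x = -15] divide by the outer 3. So div: x = -5.

Answer: x ∈ {-5}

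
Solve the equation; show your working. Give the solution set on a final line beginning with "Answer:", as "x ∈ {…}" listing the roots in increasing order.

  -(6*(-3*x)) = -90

Step 1. [-(6*(-3*x)) = -90] leading − — multiply by −1. So neg: 6*(-3*x) = 90.
Step 2. [6*(-3*x) = 90] 6·(inner) — divide through by 6, so div: -3*x = 15.
Step 3. [-3*x = 15] divide by the outer -3, so div: x = -5.

Answer: x ∈ {-5}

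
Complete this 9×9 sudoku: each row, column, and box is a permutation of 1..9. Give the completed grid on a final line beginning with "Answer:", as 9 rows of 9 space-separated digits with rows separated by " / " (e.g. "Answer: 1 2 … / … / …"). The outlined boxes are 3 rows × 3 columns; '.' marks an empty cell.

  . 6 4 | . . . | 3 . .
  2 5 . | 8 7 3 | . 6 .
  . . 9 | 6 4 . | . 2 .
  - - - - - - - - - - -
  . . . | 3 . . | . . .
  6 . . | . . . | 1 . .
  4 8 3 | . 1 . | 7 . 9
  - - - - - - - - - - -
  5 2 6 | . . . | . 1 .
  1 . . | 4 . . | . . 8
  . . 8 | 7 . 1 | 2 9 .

Step 1. [r3c6∈{5}] only 5 remains possible at r3c6 ⇒ r3c6=5.
Step 2. [r6c8∈{5}] r6c8 has the single candidate 5, so r6c8=5.
Step 3. [r6c4∈{2}] nothing but 2 survives at r6c4. So r6c4=2.
Step 4. [r7c4∈{9}] only 9 remains possible at r7c4, so r7c4=9.
Step 5. [r4c1∈{7,9}] col 1 places 9 nowhere but r4c1 ⇒ r4c1=9.
Step 6. [r5c2∈{7}] only 7 remains possible at r5c2. So r5c2=7.
Step 7. [r9c1∈{3}] r9c1's peers cover all but 3 ⇒ r9c1=3.
Step 8. [r7c9∈{3,4,7}] in row 7, 7 fits only at r7c9, so r7c9=7.
Step 9. [r6c6∈{6}] nothing but 6 survives at r6c6. So r6c6=6.
Step 10. [r7c7∈{4}] r7c7's peers cover all but 4, so r7c7=4.
Step 11. [r5c9∈{2,3,4}] in col 9, 3 fits only at r5c9. So r5c9=3.
Step 12. [r3c7∈{8}] r3c7's peers cover all but 8 ⇒ r3c7=8.
Step 13. [r3c9∈{1}] r3c9 is down to just 1. So r3c9=1.
Step 14. [r7c6∈{8}] nothing but 8 survives at r7c6. So r7c6=8.
Step 15. [r8c7∈{5,6}] col 7 places 5 nowhere but r8c7. So r8c7=5.
Step 16. [r4c9∈{2,4,6}] 2 has one home in col 9: r4c9 ⇒ r4c9=2.
Step 17. [r9c5∈{5,6}] r9c5 is the only open cell in row 9 admitting 5 ⇒ r9c5=5.
Step 18. [r8c6∈{2}] only 2 remains possible at r8c6 ⇒ r8c6=2.
Step 19. [r4c3∈{1,5}] r4c3 is the only open cell in row 4 admitting 5. So r4c3=5.
Step 20. [r4c5∈{8}] r4c5's peers cover all but 8. So r4c5=8.
Step 21. [r5c5∈{9}] r5c5's peers cover all but 9. So r5c5=9.
Step 22. [r5c6∈{4}] nothing but 4 survives at r5c6 ⇒ r5c6=4.
Step 23. [r8c5∈{3,6}] 6 has one home in row 8: r8c5. So r8c5=6.
Step 24. [r1c1∈{7,8}] across row 1, 8 lands solely at r1c1. So r1c1=8.
Step 25. [r4c2∈{1}] r4c2's peers cover all but 1, so r4c2=1.
Step 26. [r1c5∈{2}] nothing but 2 survives at r1c5, so r1c5=2.
Step 27. [r8c8∈{3}] r8c8 is down to just 3, so r8c8=3.
Step 28. [r1c9∈{5}] r1c9's peers cover all but 5 ⇒ r1c9=5.
Step 29. [r7c5∈{3}] r7c5 has the single candidate 3. So r7c5=3.
Step 30. [r1c4∈{1}] only 1 remains possible at r1c4, so r1c4=1.
Step 31. [r2c9∈{4}] only 4 remains possible at r2c9, so r2c9=4.
Step 32. [r9c9∈{6}] nothing but 6 survives at r9c9 ⇒ r9c9=6.
Step 33. [r4c6∈{7}] only 7 remains possible at r4c6, so r4c6=7.
Step 34. [r5c3∈{2}] r5c3's peers cover all but 2. So r5c3=2.
Step 35. [r1c6∈{9}] only 9 remains possible at r1c6 ⇒ r1c6=9.
Step 36. [r3c2∈{3}] only 3 remains possible at r3c2 ⇒ r3c2=3.
Step 37. [r5c8∈{8}] only 8 remains possible at r5c8. So r5c8=8.
Step 38. [r1c8∈{7}] r1c8 has the single candidate 7. So r1c8=7.
Step 39. [r4c7∈{6}] r4c7's peers cover all but 6 ⇒ r4c7=6.
Step 40. [r2c3∈{1}] r2c3 is down to just 1. So r2c3=1.
Step 41. [r2c7∈{9}] r2c7's peers cover all but 9. So r2c7=9.
Step 42. [r8c3∈{7}] r8c3 has the single candidate 7, so r8c3=7.
Step 43. [r9c2∈{4}] r9c2's peers cover all but 4 ⇒ r9c2=4.
Step 44. [r3c1∈{7}] nothing but 7 survives at r3c1 ⇒ r3c1=7.
Step 45. [r4c8∈{4}] r4c8 has the single candidate 4. So r4c8=4.
Step 46. [r8c2∈{9}] only 9 remains possible at r8c2. So r8c2=9.
Step 47. [r5c4∈{5}] only 5 remains possible at r5c4 ⇒ r5c4=5.

Answer: 8 6 4 1 2 9 3 7 5 / 2 5 1 8 7 3 9 6 4 / 7 3 9 6 4 5 8 2 1 / 9 1 5 3 8 7 6 4 2 / 6 7 2 5 9 4 1 8 3 / 4 8 3 2 1 6 7 5 9 / 5 2 6 9 3 8 4 1 7 / 1 9 7 4 6 2 5 3 8 / 3 4 8 7 5 1 2 9 6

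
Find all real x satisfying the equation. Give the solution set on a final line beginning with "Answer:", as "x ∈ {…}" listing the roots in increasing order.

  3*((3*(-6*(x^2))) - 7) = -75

Step 1. [3*((3*(-6*(x^2))) - 7) = -75] leading coefficient 3: divide by 3 ⇒ div: (3*(-6*(x^2))) - 7 = -25.
Step 2. [(3*(-6*(x^2))) - 7 = -25] add 7: x sits inside (… - 7), so sub: 3*(-6*(x^2)) = -18.
Step 3. [3*(-6*(x^2)) = -18] LHS = 3·(…); ÷3 both sides. So div: -6*(x^2) = -6.
Step 4. [-6*(x^2) = -6] -6·(inner) — divide through by -6 ⇒ div: x^2 = 1.
Step 5. [x^2 = 1] √ both sides: 1 ≥ 0 gives two branches ⇒ sqrt: x = 1 or -1.

Answer: x ∈ {-1, 1}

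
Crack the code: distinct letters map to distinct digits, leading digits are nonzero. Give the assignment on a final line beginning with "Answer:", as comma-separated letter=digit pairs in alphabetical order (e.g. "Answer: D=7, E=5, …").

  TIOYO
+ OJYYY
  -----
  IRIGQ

Step 1. [col 1: O + Y ≡ Q (mod 10)] several values work for O in column 1 (O + Y ≡ Q (mod 10), carry-in 0); try O=2, so O=2.
Step 2. [col 1: O + Y ≡ Q (mod 10)] several values work for Q in column 1 (O + Y ≡ Q (mod 10), carry-in 0); try Q=7 ⇒ Q=7.
Step 3. [col 1: O + Y ≡ Q (mod 10)] column 1 reads O+Y+carry(0)=Q with O=2, Q=7; with digits 2,7 already taken and all letters distinct, the only value for Y is 5 ⇒ Y=5.
Step 4. [col 2: Y + Y ≡ G (mod 10)] column 2 reads Y+Y+carry(0)=G with Y=5; with digits 2,5,7 already taken and all letters distinct, the only value for G is 0 ⇒ G=0.
Step 5. [col 3: O + Y ≡ I (mod 10)] column 3 reads O+Y+carry(1)=I with O=2, Y=5; with digits 0,2,5,7 already taken and all letters distinct, the only value for I is 8. So I=8.
Step 6. [col 4: I + J ≡ R (mod 10)] no forcing yet in column 4 (carry-in 0); R=9 is free and consistent — try it. So R=9.
Step 7. [col 4: I + J ≡ R (mod 10)] in column 4 we have I+J≡R with carry-in 0; given I=8, R=9 and digits 0,2,5,7,8,9 already taken and all letters distinct, that pins J to 1. So J=1.
Step 8. [col 5: T + O ≡ I (mod 10)] column 5: given O=2, I=8, carry-in 0, and digits 0,1,2,5,7,8,9 already taken and all letters distinct, T+O≡I (mod 10) forces T=6, so T=6.

Answer: G=0, I=8, J=1, O=2, Q=7, R=9, T=6, Y=5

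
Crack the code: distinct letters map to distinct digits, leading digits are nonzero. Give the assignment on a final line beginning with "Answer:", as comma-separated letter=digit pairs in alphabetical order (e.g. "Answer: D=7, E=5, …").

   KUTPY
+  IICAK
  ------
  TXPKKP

Step 1. [col 1: Y + K ≡ P (mod 10)] several values work for K in column 1 (Y + K ≡ P (mod 10), carry-in 0); try K=7, so K=7.
Step 2. [T] adding two 5-digit numbers gives at most 5+1 digits, and here it does — T is that final carry and must be 1. So T=1.
Step 3. [col 1: Y + K ≡ P (mod 10)] several values work for Y in column 1 (Y + K ≡ P (mod 10), carry-in 0); try Y=2, so Y=2.
Step 4. [col 1: Y + K ≡ P (mod 10)] from column 1 (Y=2, K=7, carry-in 0, digits 1,2,7 already taken and all letters distinct): P must equal 9, so P=9.
Step 5. [col 2: P + A ≡ K (mod 10)] in column 2 we have P+A≡K with carry-in 0; given P=9, K=7 and digits 1,2,7,9 already taken and all letters distinct, that pins A to 8. So A=8.
Step 6. [col 3: T + C ≡ K (mod 10)] column 3 reads T+C+carry(1)=K with T=1, K=7; with digits 1,2,7,8,9 already taken and all letters distinct, the only value for C is 5. So C=5.
Step 7. [col 4: U + I ≡ P (mod 10)] no forcing yet in column 4 (carry-in 0); I=3 is free and consistent — try it, so I=3.
Step 8. [col 4: U + I ≡ P (mod 10)] in column 4 we have U+I≡P with carry-in 0; given I=3, P=9 and digits 1,2,3,5,7,8,9 already taken and all letters distinct, that pins U to 6 ⇒ U=6.
Step 9. [col 5: K + I ≡ X (mod 10)] column 5 reads K+I+carry(0)=X with K=7, I=3; with digits 1,2,3,5,6,7,8,9 already taken and all letters distinct, the only value for X is 0. So X=0.

Answer: A=8, C=5, I=3, K=7, P=9, T=1, U=6, X=0, Y=2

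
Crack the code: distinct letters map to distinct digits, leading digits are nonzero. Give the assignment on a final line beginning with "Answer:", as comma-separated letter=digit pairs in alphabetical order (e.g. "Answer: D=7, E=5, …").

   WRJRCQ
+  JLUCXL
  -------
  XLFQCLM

Step 1. [X] X is the leading digit of a 7-digit sum of two 6-digit numbers; the final carry is exactly 1, so X=1.
Step 2. [col 1: Q + L ≡ M (mod 10)] no forcing yet in column 1 (carry-in 0); M=8 is free and consistent — try it, so M=8.
Step 3. [col 1: Q + L ≡ M (mod 10)] no forcing yet in column 1 (carry-in 0); Q=5 is free and consistent — try it. So Q=5.
Step 4. [col 1: Q + L ≡ M (mod 10)] column 1: given Q=5, M=8, carry-in 0, and digits 1,5,8 already taken and all letters distinct, Q+L≡M (mod 10) forces L=3 ⇒ L=3.
Step 5. [col 2: C + X ≡ L (mod 10)] column 2: given X=1, L=3, carry-in 0, and digits 1,3,5,8 already taken and all letters distinct, C+X≡L (mod 10) forces C=2, so C=2.
Step 6. [col 3: R + C ≡ C (mod 10)] from column 3 (C=2, carry-in 0, digits 1,2,3,5,8 already taken and all letters distinct): R must equal 0, so R=0.
Step 7. [col 4: J + U ≡ Q (mod 10)] column 4 (J + U ≡ Q (mod 10), carry-in 0) doesn't pin U yet; pick U=9 and continue. So U=9.
Step 8. [col 4: J + U ≡ Q (mod 10)] column 4 reads J+U+carry(0)=Q with U=9, Q=5; with digits 0,1,2,3,5,8,9 already taken and all letters distinct, the only value for J is 6 ⇒ J=6.
Step 9. [col 5: R + L ≡ F (mod 10)] in column 5 we have R+L≡F with carry-in 1; given R=0, L=3 and digits 0,1,2,3,5,6,8,9 already taken and all letters distinct, that pins F to 4 ⇒ F=4.
Step 10. [col 6: W + J ≡ L (mod 10)] in column 6 we have W+J≡L with carry-in 0; given J=6, L=3 and digits 0,1,2,3,4,5,6,8,9 already taken and all letters distinct, that pins W to 7. So W=7.

Answer: C=2, F=4, J=6, L=3, M=8, Q=5, R=0, U=9, W=7, X=1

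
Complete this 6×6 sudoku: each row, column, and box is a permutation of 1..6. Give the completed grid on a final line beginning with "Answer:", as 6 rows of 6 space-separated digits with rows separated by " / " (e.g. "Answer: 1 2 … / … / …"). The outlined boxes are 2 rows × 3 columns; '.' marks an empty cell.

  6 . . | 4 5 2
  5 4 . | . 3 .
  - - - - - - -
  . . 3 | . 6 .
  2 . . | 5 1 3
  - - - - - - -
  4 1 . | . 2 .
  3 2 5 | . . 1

Step 1. [r6c4∈{6}] r6c4 is down to just 6, so r6c4=6.
Step 2. [r5c3∈{6}] only 6 remains possible at r5c3. So r5c3=6.
Step 3. [r2c4∈{1}] r2c4's peers cover all but 1 ⇒ r2c4=1.
Step 4. [r1c3∈{1}] only 1 remains possible at r1c3. So r1c3=1.
Step 5. [r6c5∈{4}] nothing but 4 survives at r6c5. So r6c5=4.
Step 6. [r4c2∈{6}] nothing but 6 survives at r4c2 ⇒ r4c2=6.
Step 7. [r1c2∈{3}] r1c2 has the single candidate 3, so r1c2=3.
Step 8. [r4c3∈{4}] nothing but 4 survives at r4c3. So r4c3=4.
Step 9. [r5c4∈{3}] r5c4 is down to just 3, so r5c4=3.
Step 10. [r2c6∈{6}] only 6 remains possible at r2c6 ⇒ r2c6=6.
Step 11. [r3c2∈{5}] r3c2 is down to just 5 ⇒ r3c2=5.
Step 12. [r2c3∈{2}] r2c3 is down to just 2, so r2c3=2.
Step 13. [r5c6∈{5}] only 5 remains possible at r5c6, so r5c6=5.
Step 14. [r3c6∈{4}] r3c6 has the single candidate 4. So r3c6=4.
Step 15. [r3c1∈{1}] r3c1's peers cover all but 1. So r3c1=1.
Step 16. [r3c4∈{2}] only 2 remains possible at r3c4 ⇒ r3c4=2.

Answer: 6 3 1 4 5 2 / 5 4 2 1 3 6 / 1 5 3 2 6 4 / 2 6 4 5 1 3 / 4 1 6 3 2 5 / 3 2 5 6 4 1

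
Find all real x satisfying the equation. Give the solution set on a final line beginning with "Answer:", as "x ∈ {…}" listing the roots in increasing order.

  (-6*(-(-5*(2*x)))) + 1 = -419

Step 1. [(-6*(-(-5*(2*x)))) + 1 = -419] the outer +1 inverts by subtracting 1 ⇒ sub: -6*(-(-5*(2*x))) = -420.
Step 2. [-6*(-(-5*(2*x))) = -420] leading coefficient -6: divide by -6. So div: -(-5*(2*x)) = 70.
Step 3. [-(-5*(2*x)) = 70] LHS negated; negate both sides, so neg: -5*(2*x) = -70.
Step 4. [-5*(2*x) = -70] leading coefficient -5: divide by -5, so div: 2*x = 14.
Step 5. [2*x = 14] LHS = 2·(…); ÷2 both sides ⇒ div: x = 7.

Answer: x ∈ {7}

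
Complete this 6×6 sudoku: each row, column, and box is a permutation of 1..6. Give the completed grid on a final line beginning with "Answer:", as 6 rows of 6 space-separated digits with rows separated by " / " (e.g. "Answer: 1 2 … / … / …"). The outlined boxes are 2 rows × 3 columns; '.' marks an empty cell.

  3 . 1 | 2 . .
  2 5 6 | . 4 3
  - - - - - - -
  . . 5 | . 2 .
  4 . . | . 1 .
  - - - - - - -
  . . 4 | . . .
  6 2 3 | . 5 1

Step 1. [r4c4∈{3,5,6}] col 4 places 5 nowhere but r4c4, so r4c4=5.
Step 2. [r4c6∈{6}] only 6 remains possible at r4c6 ⇒ r4c6=6.
Step 3. [r3c4∈{3,4}] 3 has one home in box 4: r3c4. So r3c4=3.
Step 4. [r5c2∈{1}] r5c2 is down to just 1. So r5c2=1.
Step 5. [r5c5∈{3,6}] row 5 places 3 nowhere but r5c5, so r5c5=3.
Step 6. [r3c1∈{1}] r3c1 has the single candidate 1 ⇒ r3c1=1.
Step 7. [r5c6∈{2}] only 2 remains possible at r5c6, so r5c6=2.
Step 8. [r1c6∈{5}] nothing but 5 survives at r1c6 ⇒ r1c6=5.
Step 9. [r4c2∈{3}] r4c2 has the single candidate 3. So r4c2=3.
Step 10. [r5c4∈{6}] nothing but 6 survives at r5c4, so r5c4=6.
Step 11. [r2c4∈{1}] r2c4 has the single candidate 1, so r2c4=1.
Step 12. [r5c1∈{5}] r5c1 has the single candidate 5. So r5c1=5.
Step 13. [r1c2∈{4}] r1c2 has the single candidate 4. So r1c2=4.
Step 14. [r4c3∈{2}] nothing but 2 survives at r4c3. So r4c3=2.
Step 15. [r1c5∈{6}] only 6 remains possible at r1c5. So r1c5=6.
Step 16. [r3c6∈{4}] r3c6 is down to just 4, so r3c6=4.
Step 17. [r3c2∈{6}] r3c2 is down to just 6. So r3c2=6.
Step 18. [r6c4∈{4}] nothing but 4 survives at r6c4 ⇒ r6c4=4.

Answer: 3 4 1 2 6 5 / 2 5 6 1 4 3 / 1 6 5 3 2 4 / 4 3 2 5 1 6 / 5 1 4 6 3 2 / 6 2 3 4 5 1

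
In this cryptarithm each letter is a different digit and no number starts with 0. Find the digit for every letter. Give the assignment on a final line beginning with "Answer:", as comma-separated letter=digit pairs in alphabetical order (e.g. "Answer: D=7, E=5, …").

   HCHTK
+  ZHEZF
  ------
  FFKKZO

Step 1. [col 1: K + F ≡ O (mod 10)] no forcing yet in column 1 (carry-in 0); K=2 is free and consistent — try it. So K=2.
Step 2. [col 1: K + F ≡ O (mod 10)] several values work for F in column 1 (K + F ≡ O (mod 10), carry-in 0); try F=1, so F=1.
Step 3. [col 1: K + F ≡ O (mod 10)] in column 1 we have K+F≡O with carry-in 0; given K=2, F=1 and digits 1,2 already taken and all letters distinct, that pins O to 3, so O=3.
Step 4. [col 2: T + Z ≡ Z (mod 10)] column 2 reads T+Z+carry(0)=Z with nothing yet; with digits 1,2,3 already taken and all letters distinct, the only value for T is 0 ⇒ T=0.
Step 5. [col 2: T + Z ≡ Z (mod 10)] no forcing yet in column 2 (carry-in 0); Z=6 is free and consistent — try it, so Z=6.
Step 6. [col 3: H + E ≡ K (mod 10)] H=4 is one option consistent with column 3 (H + E ≡ K (mod 10), carry-in 0) — take it, so H=4.
Step 7. [col 3: H + E ≡ K (mod 10)] column 3 reads H+E+carry(0)=K with H=4, K=2; with digits 0,1,2,3,4,6 already taken and all letters distinct, the only value for E is 8, so E=8.
Step 8. [col 4: C + H ≡ K (mod 10)] from column 4 (H=4, K=2, carry-in 1, digits 0,1,2,3,4,6,8 already taken and all letters distinct): C must equal 7, so C=7.

Answer: C=7, E=8, F=1, H=4, K=2, O=3, T=0, Z=6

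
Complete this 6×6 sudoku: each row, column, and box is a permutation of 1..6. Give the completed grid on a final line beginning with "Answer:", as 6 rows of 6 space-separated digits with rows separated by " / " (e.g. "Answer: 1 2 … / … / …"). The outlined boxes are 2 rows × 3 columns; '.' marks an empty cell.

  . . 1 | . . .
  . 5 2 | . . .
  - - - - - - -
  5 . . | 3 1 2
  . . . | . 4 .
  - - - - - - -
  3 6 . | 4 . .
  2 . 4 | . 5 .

Step 1. [r1c2∈{3,4}] r1c2 is the only open cell in box 1 admitting 3, so r1c2=3.
Step 2. [r6c6∈{1,3,6}] across row 6, 3 lands solely at r6c6, so r6c6=3.
Step 3. [r6c4∈{1,6}] 6 has one home in row 6: r6c4 ⇒ r6c4=6.
Step 4. [r4c6∈{5,6}] box 4 places 6 nowhere but r4c6, so r4c6=6.
Step 5. [r1c6∈{4,5}] in col 6, 5 fits only at r1c6 ⇒ r1c6=5.
Step 6. [r2c6∈{1,4}] in col 6, 4 fits only at r2c6. So r2c6=4.
Step 7. [r2c1∈{6}] nothing but 6 survives at r2c1, so r2c1=6.
Step 8. [r6c2∈{1}] r6c2's peers cover all but 1, so r6c2=1.
Step 9. [r1c5∈{2,6}] across row 1, 6 lands solely at r1c5. So r1c5=6.
Step 10. [r3c2∈{4}] r3c2 has the single candidate 4 ⇒ r3c2=4.
Step 11. [r3c3∈{6}] only 6 remains possible at r3c3 ⇒ r3c3=6.
Step 12. [r1c1∈{4}] r1c1 has the single candidate 4 ⇒ r1c1=4.
Step 13. [r1c4∈{2}] r1c4's peers cover all but 2 ⇒ r1c4=2.
Step 14. [r5c6∈{1}] r5c6 is down to just 1 ⇒ r5c6=1.
Step 15. [r4c4∈{5}] r4c4 is down to just 5. So r4c4=5.
Step 16. [r5c3∈{5}] r5c3 has the single candidate 5, so r5c3=5.
Step 17. [r5c5∈{2}] r5c5's peers cover all but 2 ⇒ r5c5=2.
Step 18. [r4c3∈{3}] r4c3 has the single candidate 3 ⇒ r4c3=3.
Step 19. [r4c1∈{1}] r4c1's peers cover all but 1. So r4c1=1.
Step 20. [r2c5∈{3}] only 3 remains possible at r2c5, so r2c5=3.
Step 21. [r4c2∈{2}] r4c2's peers cover all but 2. So r4c2=2.
Step 22. [r2c4∈{1}] r2c4 has the single candidate 1, so r2c4=1.

Answer: 4 3 1 2 6 5 / 6 5 2 1 3 4 / 5 4 6 3 1 2 / 1 2 3 5 4 6 / 3 6 5 4 2 1 / 2 1 4 6 5 3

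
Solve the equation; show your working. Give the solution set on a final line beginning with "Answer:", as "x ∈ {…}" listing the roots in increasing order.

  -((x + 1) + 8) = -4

Step 1. [-((x + 1) + 8) = -4] flip signs both sides, so neg: (x + 1) + 8 = 4.
Step 2. [(x + 1) + 8 = 4] the outer +8 inverts by subtracting 8 ⇒ sub: x + 1 = -4.
Step 3. [x + 1 = -4] peel the +1: subtract 1 from each side, so sub: x = -5.

Answer: x ∈ {-5}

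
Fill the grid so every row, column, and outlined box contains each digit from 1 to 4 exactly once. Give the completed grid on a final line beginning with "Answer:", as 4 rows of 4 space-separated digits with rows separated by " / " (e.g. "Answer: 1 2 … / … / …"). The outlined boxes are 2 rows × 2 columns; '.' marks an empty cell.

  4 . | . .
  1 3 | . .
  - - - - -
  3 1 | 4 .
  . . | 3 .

Step 1. [r3c4∈{2}] r3c4 has the single candidate 2 ⇒ r3c4=2.
Step 2. [r1c2∈{2}] r1c2 is down to just 2, so r1c2=2.
Step 3. [r1c4∈{1,3}] in row 1, 3 fits only at r1c4 ⇒ r1c4=3.
Step 4. [r1c3∈{1}] only 1 remains possible at r1c3. So r1c3=1.
Step 5. [r2c3∈{2}] r2c3 is down to just 2 ⇒ r2c3=2.
Step 6. [r4c1∈{2}] only 2 remains possible at r4c1, so r4c1=2.
Step 7. [r4c4∈{1}] r4c4's peers cover all but 1. So r4c4=1.
Step 8. [r2c4∈{4}] r2c4's peers cover all but 4, so r2c4=4.
Step 9. [r4c2∈{4}] nothing but 4 survives at r4c2 ⇒ r4c2=4.

Answer: 4 2 1 3 / 1 3 2 4 / 3 1 4 2 / 2 4 3 1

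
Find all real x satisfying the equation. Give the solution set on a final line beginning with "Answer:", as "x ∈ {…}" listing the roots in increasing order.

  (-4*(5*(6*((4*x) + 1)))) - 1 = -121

Step 1. [(-4*(5*(6*((4*x) + 1)))) - 1 = -121] 1 comes off first (add 1), so sub: -4*(5*(6*((4*x) + 1))) = -120.
Step 2. [-4*(5*(6*((4*x) + 1))) = -120] leading coefficient -4: divide by -4. So div: 5*(6*((4*x) + 1)) = 30.
Step 3. [5*(6*((4*x) + 1)) = 30] 5·(inner) — divide through by 5, so div: 6*((4*x) + 1) = 6.
Step 4. [6*((4*x) + 1) = 6] divide by the outer 6, so div: (4*x) + 1 = 1.
Step 5. [(4*x) + 1 = 1] the outer +1 inverts by subtracting 1, so sub: 4*x = 0.
Step 6. [4*x = 0] 4 out front; divide by 4 ⇒ div: x = 0.

Answer: x ∈ {0}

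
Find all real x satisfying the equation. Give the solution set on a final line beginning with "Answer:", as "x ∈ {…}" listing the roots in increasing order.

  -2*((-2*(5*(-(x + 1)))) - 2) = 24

Step 1. [-2*((-2*(5*(-(x + 1)))) - 2) = 24] divide by the outer -2, so div: (-2*(5*(-(x + 1)))) - 2 = -12.
Step 2. [(-2*(5*(-(x + 1)))) - 2 = -12] the outer -2 inverts by adding 2, so sub: -2*(5*(-(x + 1))) = -10.
Step 3. [-2*(5*(-(x + 1))) = -10] leading coefficient -2: divide by -2, so div: 5*(-(x + 1)) = 5.
Step 4. [5*(-(x + 1)) = 5] 5 out front; divide by 5 ⇒ div: -(x + 1) = 1.
Step 5. [-(x + 1) = 1] leading − — multiply by −1 ⇒ neg: x + 1 = -1.
Step 6. [x + 1 = -1] +1 is outermost — subtract 1 both sides ⇒ sub: x = -2.

Answer: x ∈ {-2}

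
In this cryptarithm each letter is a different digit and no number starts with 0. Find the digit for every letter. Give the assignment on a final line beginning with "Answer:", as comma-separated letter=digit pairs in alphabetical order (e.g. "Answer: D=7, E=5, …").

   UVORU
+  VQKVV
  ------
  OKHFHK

Step 1. [col 1: U + V ≡ K (mod 10)] V=6 is one option consistent with column 1 (U + V ≡ K (mod 10), carry-in 0) — take it. So V=6.
Step 2. [col 1: U + V ≡ K (mod 10)] K=4 is one option consistent with column 1 (U + V ≡ K (mod 10), carry-in 0) — take it, so K=4.
Step 3. [O] O is the leading digit of a 6-digit sum of two 5-digit numbers; the final carry is exactly 1. So O=1.
Step 4. [col 1: U + V ≡ K (mod 10)] in column 1 we have U+V≡K with carry-in 0; given V=6, K=4 and digits 1,4,6 already taken and all letters distinct, that pins U to 8. So U=8.
Step 5. [col 2: R + V ≡ H (mod 10)] column 2 (R + V ≡ H (mod 10), carry-in 1) doesn't pin H yet; pick H=9 and continue. So H=9.
Step 6. [col 2: R + V ≡ H (mod 10)] column 2: given V=6, H=9, carry-in 1, and digits 1,4,6,8,9 already taken and all letters distinct, R+V≡H (mod 10) forces R=2. So R=2.
Step 7. [col 3: O + K ≡ F (mod 10)] in column 3 we have O+K≡F with carry-in 0; given O=1, K=4 and digits 1,2,4,6,8,9 already taken and all letters distinct, that pins F to 5 ⇒ F=5.
Step 8. [col 4: V + Q ≡ H (mod 10)] column 4 reads V+Q+carry(0)=H with V=6, H=9; with digits 1,2,4,5,6,8,9 already taken and all letters distinct, the only value for Q is 3 ⇒ Q=3.

Answer: F=5, H=9, K=4, O=1, Q=3, R=2, U=8, V=6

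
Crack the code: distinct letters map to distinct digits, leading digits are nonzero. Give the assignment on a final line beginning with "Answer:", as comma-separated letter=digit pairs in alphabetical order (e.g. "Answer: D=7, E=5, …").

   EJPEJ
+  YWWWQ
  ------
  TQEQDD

Step 1. [col 1: J + Q ≡ D (mod 10)] no forcing yet in column 1 (carry-in 0); Q=2 is free and consistent — try it ⇒ Q=2.
Step 2. [T] adding two 5-digit numbers gives at most 5+1 digits, and here it does — T is that final carry and must be 1, so T=1.
Step 3. [col 1: J + Q ≡ D (mod 10)] no forcing yet in column 1 (carry-in 0); J=8 is free and consistent — try it ⇒ J=8.
Step 4. [col 1: J + Q ≡ D (mod 10)] in column 1 we have J+Q≡D with carry-in 0; given J=8, Q=2 and digits 1,2,8 already taken and all letters distinct, that pins D to 0. So D=0.
Step 5. [col 2: E + W ≡ D (mod 10)] several values work for E in column 2 (E + W ≡ D (mod 10), carry-in 1); try E=4. So E=4.
Step 6. [col 2: E + W ≡ D (mod 10)] in column 2 we have E+W≡D with carry-in 1; given E=4, D=0 and digits 0,1,2,4,8 already taken and all letters distinct, that pins W to 5. So W=5.
Step 7. [col 3: P + W ≡ Q (mod 10)] column 3: given W=5, Q=2, carry-in 1, and digits 0,1,2,4,5,8 already taken and all letters distinct, P+W≡Q (mod 10) forces P=6. So P=6.
Step 8. [col 5: E + Y ≡ Q (mod 10)] from column 5 (E=4, Q=2, carry-in 1, digits 0,1,2,4,5,6,8 already taken and all letters distinct): Y must equal 7, so Y=7.

Answer: D=0, E=4, J=8, P=6, Q=2, T=1, W=5, Y=7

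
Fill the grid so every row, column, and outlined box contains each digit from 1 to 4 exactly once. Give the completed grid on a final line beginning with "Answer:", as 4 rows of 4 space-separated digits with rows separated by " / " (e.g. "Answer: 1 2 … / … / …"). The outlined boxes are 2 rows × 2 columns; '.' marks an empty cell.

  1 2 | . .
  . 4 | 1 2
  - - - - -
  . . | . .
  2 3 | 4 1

Step 1. [r3c4∈{3}] only 3 remains possible at r3c4. So r3c4=3.
Step 2. [r1c3∈{3}] only 3 remains possible at r1c3. So r1c3=3.
Step 3. [r2c1∈{3}] nothing but 3 survives at r2c1 ⇒ r2c1=3.
Step 4. [r3c3∈{2}] r3c3 is down to just 2. So r3c3=2.
Step 5. [r3c2∈{1}] only 1 remains possible at r3c2, so r3c2=1.
Step 6. [r3c1∈{4}] r3c1's peers cover all but 4, so r3c1=4.
Step 7. [r1c4∈{4}] only 4 remains possible at r1c4, so r1c4=4.

Answer: 1 2 3 4 / 3 4 1 2 / 4 1 2 3 / 2 3 4 1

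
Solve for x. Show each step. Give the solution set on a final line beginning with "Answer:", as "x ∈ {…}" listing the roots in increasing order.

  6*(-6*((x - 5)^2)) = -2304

Step 1. [6*(-6*((x - 5)^2)) = -2304] LHS = 6·(…); ÷6 both sides ⇒ div: -6*((x - 5)^2) = -384.
Step 2. [-6*((x - 5)^2) = -384] -6·(inner) — divide through by -6, so div: (x - 5)^2 = 64.
Step 3. [(x - 5)^2 = 64] 64 ≥ 0, LHS is (·)² — take ±√ ⇒ sqrt: x - 5 = 8 or -8.
Step 4. [x - 5 = 8 or -8] add 5: x sits inside (… - 5). So sub: x = 13 or -3.

Answer: x ∈ {-3, 13}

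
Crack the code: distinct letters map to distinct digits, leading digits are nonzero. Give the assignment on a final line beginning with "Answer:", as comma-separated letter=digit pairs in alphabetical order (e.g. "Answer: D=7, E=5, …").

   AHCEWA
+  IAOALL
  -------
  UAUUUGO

Step 1. [col 1: A + L ≡ O (mod 10)] several values work for O in column 1 (A + L ≡ O (mod 10), carry-in 0); try O=2, so O=2.
Step 2. [col 1: A + L ≡ O (mod 10)] several values work for L in column 1 (A + L ≡ O (mod 10), carry-in 0); try L=5, so L=5.
Step 3. [U] adding two 6-digit numbers gives at most 6+1 digits, and here it does — U is that final carry and must be 1. So U=1.
Step 4. [col 1: A + L ≡ O (mod 10)] in column 1 we have A+L≡O with carry-in 0; given L=5, O=2 and digits 1,2,5 already taken and all letters distinct, that pins A to 7, so A=7.
Step 5. [col 2: W + L ≡ G (mod 10)] no forcing yet in column 2 (carry-in 1); W=0 is free and consistent — try it, so W=0.
Step 6. [col 2: W + L ≡ G (mod 10)] in column 2 we have W+L≡G with carry-in 1; given W=0, L=5 and digits 0,1,2,5,7 already taken and all letters distinct, that pins G to 6, so G=6.
Step 7. [col 3: E + A ≡ U (mod 10)] from column 3 (A=7, U=1, carry-in 0, digits 0,1,2,5,6,7 already taken and all letters distinct): E must equal 4 ⇒ E=4.
Step 8. [col 4: C + O ≡ U (mod 10)] column 4: given O=2, U=1, carry-in 1, and digits 0,1,2,4,5,6,7 already taken and all letters distinct, C+O≡U (mod 10) forces C=8, so C=8.
Step 9. [col 5: H + A ≡ U (mod 10)] column 5 reads H+A+carry(1)=U with A=7, U=1; with digits 0,1,2,4,5,6,7,8 already taken and all letters distinct, the only value for H is 3. So H=3.
Step 10. [col 6: A + I ≡ A (mod 10)] from column 6 (A=7, carry-in 1, digits 0,1,2,3,4,5,6,7,8 already taken and all letters distinct): I must equal 9. So I=9.

Answer: A=7, C=8, E=4, G=6, H=3, I=9, L=5, O=2, U=1, W=0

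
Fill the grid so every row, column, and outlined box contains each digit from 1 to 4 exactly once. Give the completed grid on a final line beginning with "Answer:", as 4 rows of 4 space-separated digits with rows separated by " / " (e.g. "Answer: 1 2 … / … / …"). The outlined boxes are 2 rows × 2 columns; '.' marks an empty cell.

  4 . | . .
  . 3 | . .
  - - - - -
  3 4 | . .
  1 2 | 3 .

Step 1. [r2c3∈{1,2,4}] r2c3 is the only open cell in col 3 admitting 4. So r2c3=4.
Step 2. [r2c4∈{1,2}] 1 has one home in row 2: r2c4, so r2c4=1.
Step 3. [r1c3∈{2}] r1c3 is down to just 2, so r1c3=2.
Step 4. [r1c2∈{1}] only 1 remains possible at r1c2 ⇒ r1c2=1.
Step 5. [r4c4∈{4}] nothing but 4 survives at r4c4. So r4c4=4.
Step 6. [r1c4∈{3}] only 3 remains possible at r1c4. So r1c4=3.
Step 7. [r3c3∈{1}] r3c3 is down to just 1 ⇒ r3c3=1.
Step 8. [r3c4∈{2}] r3c4 is down to just 2, so r3c4=2.
Step 9. [r2c1∈{2}] r2c1 is down to just 2 ⇒ r2c1=2.

Answer: 4 1 2 3 / 2 3 4 1 / 3 4 1 2 / 1 2 3 4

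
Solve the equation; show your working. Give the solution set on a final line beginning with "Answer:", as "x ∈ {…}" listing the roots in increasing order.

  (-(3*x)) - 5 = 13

Step 1. [(-(3*x)) - 5 = 13] add 5: x sits inside (… - 5). So sub: -(3*x) = 18.
Step 2. [-(3*x) = 18] LHS negated; negate both sides, so neg: 3*x = -18.
Step 3. [3*x = -18] 3·(inner) — divide through by 3. So div: x = -6.

Answer: x ∈ {-6}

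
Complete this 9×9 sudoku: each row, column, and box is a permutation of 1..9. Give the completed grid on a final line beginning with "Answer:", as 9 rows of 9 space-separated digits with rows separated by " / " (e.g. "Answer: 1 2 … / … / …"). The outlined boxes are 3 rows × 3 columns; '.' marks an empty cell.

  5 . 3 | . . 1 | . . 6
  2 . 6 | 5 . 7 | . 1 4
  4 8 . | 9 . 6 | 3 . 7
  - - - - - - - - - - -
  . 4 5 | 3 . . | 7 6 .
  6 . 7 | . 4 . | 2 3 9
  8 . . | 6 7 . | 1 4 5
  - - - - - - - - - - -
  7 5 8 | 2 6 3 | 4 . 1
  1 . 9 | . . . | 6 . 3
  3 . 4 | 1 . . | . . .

Step 1. [r9c7∈{5,8,9}] 5 has one home in col 7: r9c7, so r9c7=5.
Step 2. [r5c4∈{8}] r5c4 is down to just 8 ⇒ r5c4=8.
Step 3. [r9c9∈{2,8}] r9c9 is the only open cell in col 9 admitting 2, so r9c9=2.
Step 4. [r4c1∈{9}] nothing but 9 survives at r4c1, so r4c1=9.
Step 5. [r9c5∈{8,9}] col 5 places 9 nowhere but r9c5. So r9c5=9.
Step 6. [r3c5∈{2}] r3c5 has the single candidate 2 ⇒ r3c5=2.
Step 7. [r1c5∈{8}] only 8 remains possible at r1c5, so r1c5=8.
Step 8. [r8c6∈{4,5,8}] 4 has one home in col 6: r8c6. So r8c6=4.
Step 9. [r1c7∈{9}] r1c7's peers cover all but 9 ⇒ r1c7=9.
Step 10. [r8c8∈{7,8}] across row 8, 8 lands solely at r8c8, so r8c8=8.
Step 11. [r6c3∈{2}] r6c3 has the single candidate 2. So r6c3=2.
Step 12. [r3c8∈{5}] only 5 remains possible at r3c8. So r3c8=5.
Step 13. [r9c6∈{8}] r9c6's peers cover all but 8. So r9c6=8.
Step 14. [r2c7∈{8}] nothing but 8 survives at r2c7 ⇒ r2c7=8.
Step 15. [r2c2∈{9}] r2c2 has the single candidate 9 ⇒ r2c2=9.
Step 16. [r9c8∈{7}] r9c8's peers cover all but 7, so r9c8=7.
Step 17. [r3c3∈{1}] nothing but 1 survives at r3c3. So r3c3=1.
Step 18. [r2c5∈{3}] r2c5 has the single candidate 3. So r2c5=3.
Step 19. [r8c4∈{7}] r8c4 is down to just 7, so r8c4=7.
Step 20. [r1c2∈{7}] r1c2's peers cover all but 7. So r1c2=7.
Step 21. [r4c6∈{2}] r4c6 has the single candidate 2, so r4c6=2.
Step 22. [r9c2∈{6}] r9c2 is down to just 6 ⇒ r9c2=6.
Step 23. [r4c9∈{8}] only 8 remains possible at r4c9 ⇒ r4c9=8.
Step 24. [r1c8∈{2}] r1c8's peers cover all but 2, so r1c8=2.
Step 25. [r8c2∈{2}] r8c2 is down to just 2 ⇒ r8c2=2.
Step 26. [r5c2∈{1}] nothing but 1 survives at r5c2. So r5c2=1.
Step 27. [r4c5∈{1}] nothing but 1 survives at r4c5. So r4c5=1.
Step 28. [r6c6∈{9}] nothing but 9 survives at r6c6. So r6c6=9.
Step 29. [r5c6∈{5}] only 5 remains possible at r5c6, so r5c6=5.
Step 30. [r6c2∈{3}] r6c2 has the single candidate 3 ⇒ r6c2=3.
Step 31. [r1c4∈{4}] r1c4 is down to just 4, so r1c4=4.
Step 32. [r7c8∈{9}] r7c8 has the single candidate 9, so r7c8=9.
Step 33. [r8c5∈{5}] r8c5 is down to just 5, so r8c5=5.

Answer: 5 7 3 4 8 1 9 2 6 / 2 9 6 5 3 7 8 1 4 / 4 8 1 9 2 6 3 5 7 / 9 4 5 3 1 2 7 6 8 / 6 1 7 8 4 5 2 3 9 / 8 3 2 6 7 9 1 4 5 / 7 5 8 2 6 3 4 9 1 / 1 2 9 7 5 4 6 8 3 / 3 6 4 1 9 8 5 7 2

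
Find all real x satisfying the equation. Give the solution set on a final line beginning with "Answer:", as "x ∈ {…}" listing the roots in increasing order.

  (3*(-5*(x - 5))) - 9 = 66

Step 1. [(3*(-5*(x - 5))) - 9 = 66] 3 divides every term; factor it out ⇒ factor: (-5*(x - 5)) - 3 = 22.
Step 2. [(-5*(x - 5)) - 3 = 22] add 3: x sits inside (… - 3), so sub: -5*(x - 5) = 25.
Step 3. [-5*(x - 5) = 25] divide by the outer -5, so div: x - 5 = -5.
Step 4. [x - 5 = -5] 5 comes off first (add 5) ⇒ sub: x = 0.

Answer: x ∈ {0}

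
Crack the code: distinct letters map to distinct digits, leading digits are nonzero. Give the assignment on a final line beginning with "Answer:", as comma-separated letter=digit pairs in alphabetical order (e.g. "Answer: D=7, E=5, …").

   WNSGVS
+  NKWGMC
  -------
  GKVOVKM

Step 1. [col 1: S + C ≡ M (mod 10)] M=6 is one option consistent with column 1 (S + C ≡ M (mod 10), carry-in 0) — take it. So M=6.
Step 2. [G] the sum has 7 digits but both addends have 6; that extra leading digit G is the final carry, namely 1 ⇒ G=1.
Step 3. [col 1: S + C ≡ M (mod 10)] several values work for C in column 1 (S + C ≡ M (mod 10), carry-in 0); try C=9 ⇒ C=9.
Step 4. [col 1: S + C ≡ M (mod 10)] in column 1 we have S+C≡M with carry-in 0; given C=9, M=6 and digits 1,6,9 already taken and all letters distinct, that pins S to 7 ⇒ S=7.
Step 5. [col 2: V + M ≡ K (mod 10)] several values work for V in column 2 (V + M ≡ K (mod 10), carry-in 1); try V=3. So V=3.
Step 6. [col 2: V + M ≡ K (mod 10)] in column 2 we have V+M≡K with carry-in 1; given V=3, M=6 and digits 1,3,6,7,9 already taken and all letters distinct, that pins K to 0, so K=0.
Step 7. [col 4: S + W ≡ O (mod 10)] O=5 is one option consistent with column 4 (S + W ≡ O (mod 10), carry-in 0) — take it ⇒ O=5.
Step 8. [col 4: S + W ≡ O (mod 10)] in column 4 we have S+W≡O with carry-in 0; given S=7, O=5 and digits 0,1,3,5,6,7,9 already taken and all letters distinct, that pins W to 8, so W=8.
Step 9. [col 5: N + K ≡ V (mod 10)] from column 5 (K=0, V=3, carry-in 1, digits 0,1,3,5,6,7,8,9 already taken and all letters distinct): N must equal 2, so N=2.

Answer: C=9, G=1, K=0, M=6, N=2, O=5, S=7, V=3, W=8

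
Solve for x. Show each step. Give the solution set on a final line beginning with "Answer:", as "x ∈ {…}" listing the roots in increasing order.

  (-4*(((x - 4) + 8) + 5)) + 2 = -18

Step 1. [(-4*(((x - 4) + 8) + 5)) + 2 = -18] 2 comes off first (subtract 2). So sub: -4*(((x - 4) + 8) + 5) = -20.
Step 2. [-4*(((x - 4) + 8) + 5) = -20] -4 out front; divide by -4, so div: ((x - 4) + 8) + 5 = 5.
Step 3. [((x - 4) + 8) + 5 = 5] 5 comes off first (subtract 5) ⇒ sub: (x - 4) + 8 = 0.
Step 4. [(x - 4) + 8 = 0] +8 is outermost — subtract 8 both sides. So sub: x - 4 = -8.
Step 5. [x - 4 = -8] add 4: x sits inside (… - 4), so sub: x = -4.

Answer: x ∈ {-4}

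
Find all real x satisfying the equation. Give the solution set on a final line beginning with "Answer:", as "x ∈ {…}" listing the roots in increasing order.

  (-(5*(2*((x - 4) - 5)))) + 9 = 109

Step 1. [(-(5*(2*((x - 4) - 5)))) + 9 = 109] subtract 9: x sits inside (… + 9) ⇒ sub: -(5*(2*((x - 4) - 5))) = 100.
Step 2. [-(5*(2*((x - 4) - 5))) = 100] flip signs both sides. So neg: 5*(2*((x - 4) - 5)) = -100.
Step 3. [5*(2*((x - 4) - 5)) = -100] divide by the outer 5. So div: 2*((x - 4) - 5) = -20.
Step 4. [2*((x - 4) - 5) = -20] divide by the outer 2 ⇒ div: (x - 4) - 5 = -10.
Step 5. [(x - 4) - 5 = -10] 5 comes off first (add 5) ⇒ sub: x - 4 = -5.
Step 6. [x - 4 = -5] the outer -4 inverts by adding 4. So sub: x = -1.

Answer: x ∈ {-1}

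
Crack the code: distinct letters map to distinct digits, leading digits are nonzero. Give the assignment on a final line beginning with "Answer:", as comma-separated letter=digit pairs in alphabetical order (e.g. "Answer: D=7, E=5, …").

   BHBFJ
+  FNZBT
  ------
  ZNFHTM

Step 1. [Z] Z is the leading digit of a 6-digit sum of two 5-digit numbers; the final carry is exactly 1, so Z=1.
Step 2. [col 1: J + T ≡ M (mod 10)] column 1 (J + T ≡ M (mod 10), carry-in 0) doesn't pin T yet; pick T=3 and continue, so T=3.
Step 3. [col 1: J + T ≡ M (mod 10)] J=7 is one option consistent with column 1 (J + T ≡ M (mod 10), carry-in 0) — take it, so J=7.
Step 4. [col 1: J + T ≡ M (mod 10)] column 1: given J=7, T=3, carry-in 0, and digits 1,3,7 already taken and all letters distinct, J+T≡M (mod 10) forces M=0, so M=0.
Step 5. [col 2: F + B ≡ T (mod 10)] several values work for F in column 2 (F + B ≡ T (mod 10), carry-in 1); try F=8 ⇒ F=8.
Step 6. [col 2: F + B ≡ T (mod 10)] column 2 reads F+B+carry(1)=T with F=8, T=3; with digits 0,1,3,7,8 already taken and all letters distinct, the only value for B is 4, so B=4.
Step 7. [col 3: B + Z ≡ H (mod 10)] column 3 reads B+Z+carry(1)=H with B=4, Z=1; with digits 0,1,3,4,7,8 already taken and all letters distinct, the only value for H is 6. So H=6.
Step 8. [col 4: H + N ≡ F (mod 10)] column 4 reads H+N+carry(0)=F with H=6, F=8; with digits 0,1,3,4,6,7,8 already taken and all letters distinct, the only value for N is 2 ⇒ N=2.

Answer: B=4, F=8, H=6, J=7, M=0, N=2, T=3, Z=1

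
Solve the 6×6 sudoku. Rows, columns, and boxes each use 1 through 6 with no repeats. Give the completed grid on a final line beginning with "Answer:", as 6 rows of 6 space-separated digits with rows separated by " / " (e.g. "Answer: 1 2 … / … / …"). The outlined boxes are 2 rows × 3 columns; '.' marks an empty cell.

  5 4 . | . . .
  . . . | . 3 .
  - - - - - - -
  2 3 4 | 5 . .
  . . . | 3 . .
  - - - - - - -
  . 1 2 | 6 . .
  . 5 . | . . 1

Step 1. [r3c6∈{6}] nothing but 6 survives at r3c6. So r3c6=6.
Step 2. [r1c6∈{2}] r1c6 is down to just 2, so r1c6=2.
Step 3. [r1c4∈{1}] r1c4's peers cover all but 1. So r1c4=1.
Step 4. [r4c2∈{6}] r4c2 is down to just 6, so r4c2=6.
Step 5. [r4c5∈{1,2,4}] r4c5 is the only open cell in row 4 admitting 2, so r4c5=2.
Step 6. [r6c5∈{4}] only 4 remains possible at r6c5 ⇒ r6c5=4.
Step 7. [r5c6∈{3,5}] 3 has one home in col 6: r5c6 ⇒ r5c6=3.
Step 8. [r1c3∈{3,6}] r1c3 is the only open cell in row 1 admitting 3. So r1c3=3.
Step 9. [r4c1∈{1}] nothing but 1 survives at r4c1 ⇒ r4c1=1.
Step 10. [r6c3∈{6}] nothing but 6 survives at r6c3. So r6c3=6.
Step 11. [r2c4∈{4}] r2c4 is down to just 4. So r2c4=4.
Step 12. [r2c6∈{5}] only 5 remains possible at r2c6, so r2c6=5.
Step 13. [r6c4∈{2}] r6c4 has the single candidate 2. So r6c4=2.
Step 14. [r5c5∈{5}] r5c5's peers cover all but 5, so r5c5=5.
Step 15. [r5c1∈{4}] only 4 remains possible at r5c1, so r5c1=4.
Step 16. [r4c6∈{4}] nothing but 4 survives at r4c6 ⇒ r4c6=4.
Step 17. [r3c5∈{1}] r3c5's peers cover all but 1, so r3c5=1.
Step 18. [r1c5∈{6}] only 6 remains possible at r1c5, so r1c5=6.
Step 19. [r2c2∈{2}] r2c2 is down to just 2, so r2c2=2.
Step 20. [r2c3∈{1}] r2c3's peers cover all but 1. So r2c3=1.
Step 21. [r4c3∈{5}] r4c3's peers cover all but 5 ⇒ r4c3=5.
Step 22. [r6c1∈{3}] r6c1 is down to just 3, so r6c1=3.
Step 23. [r2c1∈{6}] r2c1 has the single candidate 6 ⇒ r2c1=6.

Answer: 5 4 3 1 6 2 / 6 2 1 4 3 5 / 2 3 4 5 1 6 / 1 6 5 3 2 4 / 4 1 2 6 5 3 / 3 5 6 2 4 1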